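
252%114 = 24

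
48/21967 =48/21967=0.00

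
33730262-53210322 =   -  19480060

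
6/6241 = 6/6241=0.00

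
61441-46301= 15140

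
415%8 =7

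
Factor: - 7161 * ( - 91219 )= 3^1 * 7^1 * 11^1*19^1*31^1*4801^1= 653219259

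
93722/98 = 956 + 17/49 = 956.35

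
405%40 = 5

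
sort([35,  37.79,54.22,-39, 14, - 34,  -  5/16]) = [ - 39, - 34, - 5/16, 14,35, 37.79,  54.22]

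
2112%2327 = 2112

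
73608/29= 2538  +  6/29=2538.21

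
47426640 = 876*54140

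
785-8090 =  - 7305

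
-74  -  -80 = 6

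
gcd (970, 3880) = 970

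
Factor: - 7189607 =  - 7189607^1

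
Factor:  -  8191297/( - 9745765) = 5^ (-1 )  *  17^1*19^( - 1 )*151^1*3191^1*102587^ (-1 ) 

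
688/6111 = 688/6111 = 0.11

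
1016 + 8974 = 9990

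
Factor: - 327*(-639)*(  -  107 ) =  - 22357971  =  - 3^3*71^1*107^1*109^1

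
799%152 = 39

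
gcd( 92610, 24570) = 1890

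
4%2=0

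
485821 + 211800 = 697621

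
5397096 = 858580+4538516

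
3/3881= 3/3881 = 0.00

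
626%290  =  46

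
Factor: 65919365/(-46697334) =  - 2^( - 1)*3^( - 1) * 5^1*17^( - 1)* 73^1*313^1*577^1*457817^( - 1 ) 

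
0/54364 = 0 = 0.00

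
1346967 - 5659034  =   - 4312067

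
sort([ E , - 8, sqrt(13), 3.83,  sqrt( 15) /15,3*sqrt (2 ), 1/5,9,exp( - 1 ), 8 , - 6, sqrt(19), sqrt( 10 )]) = [ - 8, - 6,  1/5, sqrt( 15)/15, exp( - 1), E , sqrt( 10),sqrt(13 ),3.83, 3 * sqrt( 2 ), sqrt(19 ), 8, 9] 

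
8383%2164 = 1891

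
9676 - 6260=3416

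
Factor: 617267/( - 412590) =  - 763/510 = - 2^(-1)*3^(-1 )*5^( - 1) *7^1*17^( - 1) * 109^1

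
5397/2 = 2698 + 1/2 = 2698.50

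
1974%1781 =193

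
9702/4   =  2425 + 1/2 = 2425.50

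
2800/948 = 700/237=2.95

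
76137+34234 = 110371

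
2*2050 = 4100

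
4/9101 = 4/9101 = 0.00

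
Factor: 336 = 2^4 * 3^1*7^1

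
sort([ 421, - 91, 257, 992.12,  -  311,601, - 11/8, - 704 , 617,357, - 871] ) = [ - 871,-704,- 311, - 91, - 11/8,257,357 , 421, 601, 617,992.12]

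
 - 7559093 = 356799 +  - 7915892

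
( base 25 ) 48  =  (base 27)40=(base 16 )6c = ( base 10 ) 108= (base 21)53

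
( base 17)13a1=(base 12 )353B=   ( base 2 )1011100111111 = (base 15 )1b6b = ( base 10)5951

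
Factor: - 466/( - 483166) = 31^( - 1)*233^1*7793^( - 1)  =  233/241583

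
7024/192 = 439/12 = 36.58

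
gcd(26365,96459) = 1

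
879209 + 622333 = 1501542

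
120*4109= 493080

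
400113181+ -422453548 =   -  22340367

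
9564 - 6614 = 2950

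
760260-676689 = 83571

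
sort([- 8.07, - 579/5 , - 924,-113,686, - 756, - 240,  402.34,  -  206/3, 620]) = [ - 924 , - 756 , - 240, - 579/5 , - 113  ,  -  206/3, - 8.07 , 402.34, 620, 686] 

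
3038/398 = 1519/199 = 7.63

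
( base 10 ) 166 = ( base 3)20011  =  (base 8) 246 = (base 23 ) 75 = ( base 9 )204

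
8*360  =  2880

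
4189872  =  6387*656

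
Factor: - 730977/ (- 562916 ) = 2^( - 2 )*3^1*13^1*18743^1 * 140729^( -1) 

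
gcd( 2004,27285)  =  3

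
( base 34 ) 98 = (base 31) a4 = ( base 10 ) 314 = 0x13a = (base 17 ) 118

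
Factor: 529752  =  2^3*3^1* 22073^1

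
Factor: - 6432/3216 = -2^1 = - 2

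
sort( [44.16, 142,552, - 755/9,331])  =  [ - 755/9, 44.16, 142, 331, 552]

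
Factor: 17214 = 2^1*3^1*19^1*151^1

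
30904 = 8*3863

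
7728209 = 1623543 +6104666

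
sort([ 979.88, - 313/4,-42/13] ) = [ - 313/4, - 42/13,979.88 ] 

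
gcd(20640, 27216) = 48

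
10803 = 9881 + 922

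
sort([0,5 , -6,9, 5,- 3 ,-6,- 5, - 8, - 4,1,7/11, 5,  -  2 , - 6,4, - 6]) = [ - 8,- 6,-6, - 6, - 6, - 5,  -  4,  -  3, - 2,0,7/11, 1,4,  5,5,5,9 ]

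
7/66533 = 7/66533= 0.00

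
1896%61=5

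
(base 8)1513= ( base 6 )3523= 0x34b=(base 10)843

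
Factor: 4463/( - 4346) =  - 2^( - 1)* 41^( - 1 )*53^(-1)*4463^1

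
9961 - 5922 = 4039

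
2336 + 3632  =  5968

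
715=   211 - -504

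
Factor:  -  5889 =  - 3^1*13^1*151^1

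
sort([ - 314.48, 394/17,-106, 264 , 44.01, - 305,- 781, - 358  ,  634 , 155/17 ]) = [  -  781, - 358, - 314.48, - 305, - 106, 155/17,394/17, 44.01,  264, 634 ]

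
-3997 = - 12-3985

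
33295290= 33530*993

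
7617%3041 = 1535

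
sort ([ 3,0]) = [0,3] 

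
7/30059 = 7/30059 = 0.00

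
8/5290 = 4/2645 =0.00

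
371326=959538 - 588212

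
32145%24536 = 7609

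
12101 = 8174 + 3927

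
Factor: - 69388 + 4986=-2^1 * 13^1*2477^1 = - 64402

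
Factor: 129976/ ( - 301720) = - 5^(- 1)*7^1* 11^1*19^( - 1)*211^1*397^ (  -  1) = - 16247/37715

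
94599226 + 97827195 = 192426421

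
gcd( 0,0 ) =0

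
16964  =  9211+7753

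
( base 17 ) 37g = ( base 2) 1111101010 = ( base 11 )831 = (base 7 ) 2631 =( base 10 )1002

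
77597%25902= 25793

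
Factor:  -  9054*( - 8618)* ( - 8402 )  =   - 2^3*3^2*31^1*139^1*503^1*4201^1= - 655585979544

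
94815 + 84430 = 179245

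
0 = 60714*0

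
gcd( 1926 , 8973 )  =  9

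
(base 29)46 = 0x7a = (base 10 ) 122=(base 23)57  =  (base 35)3h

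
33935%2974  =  1221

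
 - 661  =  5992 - 6653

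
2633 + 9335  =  11968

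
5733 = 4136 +1597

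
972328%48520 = 1928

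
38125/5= 7625 = 7625.00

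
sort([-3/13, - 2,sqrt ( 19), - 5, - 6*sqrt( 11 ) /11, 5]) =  [-5, - 2, - 6*sqrt(  11) /11, - 3/13, sqrt( 19 ),5] 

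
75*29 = 2175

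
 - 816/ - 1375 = 816/1375 = 0.59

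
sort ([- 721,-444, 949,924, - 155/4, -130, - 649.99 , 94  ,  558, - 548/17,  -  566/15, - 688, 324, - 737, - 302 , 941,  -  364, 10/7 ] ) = [ - 737, - 721,-688, - 649.99, - 444, - 364,  -  302,-130, - 155/4 ,-566/15, - 548/17, 10/7, 94,324,558,924, 941, 949] 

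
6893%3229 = 435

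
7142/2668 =2 + 903/1334= 2.68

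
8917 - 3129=5788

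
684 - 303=381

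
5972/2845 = 2+282/2845 = 2.10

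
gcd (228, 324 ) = 12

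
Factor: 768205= 5^1*153641^1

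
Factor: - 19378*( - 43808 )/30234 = 424455712/15117  =  2^5*3^( - 1) * 37^2*5039^ ( - 1)*9689^1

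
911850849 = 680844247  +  231006602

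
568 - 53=515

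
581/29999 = 581/29999= 0.02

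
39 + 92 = 131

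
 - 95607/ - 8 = 11950  +  7/8 = 11950.88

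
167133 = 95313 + 71820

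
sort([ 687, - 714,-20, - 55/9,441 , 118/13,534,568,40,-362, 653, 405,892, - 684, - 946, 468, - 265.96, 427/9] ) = [-946, - 714, - 684, - 362,-265.96,- 20, - 55/9, 118/13,  40 , 427/9,405,441,468,534,568,  653,687,  892 ] 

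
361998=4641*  78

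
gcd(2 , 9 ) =1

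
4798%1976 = 846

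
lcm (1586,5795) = 150670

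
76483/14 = 76483/14 = 5463.07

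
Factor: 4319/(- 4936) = - 7/8  =  - 2^( - 3 )*7^1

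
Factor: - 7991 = -61^1*131^1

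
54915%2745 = 15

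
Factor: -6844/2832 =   -  2^( - 2)*3^(  -  1)*29^1 = - 29/12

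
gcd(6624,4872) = 24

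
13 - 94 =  - 81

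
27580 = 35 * 788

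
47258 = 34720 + 12538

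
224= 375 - 151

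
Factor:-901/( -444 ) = 2^ (-2 )*3^( - 1) *17^1*37^( -1 )*53^1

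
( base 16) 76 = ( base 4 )1312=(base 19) 64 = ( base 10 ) 118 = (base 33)3J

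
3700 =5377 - 1677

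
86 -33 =53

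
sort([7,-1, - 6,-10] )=[  -  10,  -  6, -1 , 7] 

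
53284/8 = 6660 + 1/2 = 6660.50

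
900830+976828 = 1877658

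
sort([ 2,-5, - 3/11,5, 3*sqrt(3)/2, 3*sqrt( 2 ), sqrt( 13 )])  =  [-5, - 3/11, 2, 3*sqrt( 3) /2, sqrt( 13) , 3 * sqrt( 2 ), 5] 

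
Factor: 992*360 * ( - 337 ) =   -  120349440 = - 2^8*3^2 * 5^1*31^1*337^1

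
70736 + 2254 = 72990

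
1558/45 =1558/45 = 34.62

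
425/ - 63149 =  - 1 + 62724/63149 = - 0.01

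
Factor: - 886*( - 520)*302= 139137440 = 2^5*5^1*13^1*151^1 *443^1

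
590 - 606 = - 16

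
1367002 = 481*2842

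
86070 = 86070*1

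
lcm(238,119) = 238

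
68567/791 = 68567/791 = 86.68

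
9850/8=1231 + 1/4 = 1231.25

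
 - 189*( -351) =66339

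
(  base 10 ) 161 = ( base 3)12222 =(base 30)5B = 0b10100001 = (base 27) 5Q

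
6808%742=130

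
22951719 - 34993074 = - 12041355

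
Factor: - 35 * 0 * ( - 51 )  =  0 = 0^1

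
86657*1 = 86657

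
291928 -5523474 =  - 5231546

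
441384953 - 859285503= -417900550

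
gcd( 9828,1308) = 12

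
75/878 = 75/878 = 0.09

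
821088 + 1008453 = 1829541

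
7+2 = 9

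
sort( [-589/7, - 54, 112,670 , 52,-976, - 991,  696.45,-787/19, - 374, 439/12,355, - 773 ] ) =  [ - 991, - 976, - 773,  -  374,-589/7, - 54, - 787/19, 439/12,  52, 112, 355,670, 696.45]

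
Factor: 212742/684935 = 2^1*3^2*5^(- 1 )*53^1*223^1* 136987^( - 1 ) 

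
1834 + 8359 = 10193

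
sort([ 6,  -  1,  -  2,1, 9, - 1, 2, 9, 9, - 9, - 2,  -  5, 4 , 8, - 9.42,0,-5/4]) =[ - 9.42,- 9,-5, - 2,- 2, - 5/4, - 1,-1,  0, 1, 2, 4, 6, 8, 9, 9, 9 ] 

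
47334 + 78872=126206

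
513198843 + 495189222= 1008388065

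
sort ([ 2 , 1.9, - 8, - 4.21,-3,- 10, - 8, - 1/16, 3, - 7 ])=[ - 10, - 8, - 8, - 7, - 4.21, - 3 , - 1/16,  1.9, 2, 3 ] 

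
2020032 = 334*6048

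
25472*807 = 20555904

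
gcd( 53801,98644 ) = 1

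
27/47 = 27/47 = 0.57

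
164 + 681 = 845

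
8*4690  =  37520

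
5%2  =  1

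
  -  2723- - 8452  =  5729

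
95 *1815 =172425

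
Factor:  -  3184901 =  - 3184901^1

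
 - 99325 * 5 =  - 496625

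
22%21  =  1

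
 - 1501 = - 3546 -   -  2045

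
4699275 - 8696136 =- 3996861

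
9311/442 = 9311/442=21.07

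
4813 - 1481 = 3332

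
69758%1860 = 938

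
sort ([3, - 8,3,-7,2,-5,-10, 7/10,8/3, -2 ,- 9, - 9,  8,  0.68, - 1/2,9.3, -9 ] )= [  -  10  , - 9,  -  9,  -  9 ,-8 , - 7 , - 5 , - 2, - 1/2,0.68,7/10,2,8/3,3,3, 8,9.3]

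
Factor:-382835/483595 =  - 7^( - 1)*23^1 * 41^( - 1)*337^( - 1)*3329^1= -76567/96719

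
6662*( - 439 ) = - 2924618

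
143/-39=- 4 + 1/3 = - 3.67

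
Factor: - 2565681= -3^1*43^1*19889^1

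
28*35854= 1003912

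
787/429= 787/429 =1.83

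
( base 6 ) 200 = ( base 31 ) 2A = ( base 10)72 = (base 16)48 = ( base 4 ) 1020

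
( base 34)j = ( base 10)19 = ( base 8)23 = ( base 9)21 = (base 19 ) 10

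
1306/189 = 1306/189  =  6.91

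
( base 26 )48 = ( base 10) 112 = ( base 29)3P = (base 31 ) 3J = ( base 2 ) 1110000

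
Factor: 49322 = 2^1*7^1 * 13^1*271^1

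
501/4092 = 167/1364 = 0.12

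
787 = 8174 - 7387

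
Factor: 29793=3^1*9931^1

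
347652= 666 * 522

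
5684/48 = 118 + 5/12=118.42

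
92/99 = 92/99 = 0.93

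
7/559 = 7/559 =0.01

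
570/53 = 10  +  40/53 = 10.75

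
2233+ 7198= 9431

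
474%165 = 144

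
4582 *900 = 4123800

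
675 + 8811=9486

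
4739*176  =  834064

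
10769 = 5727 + 5042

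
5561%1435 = 1256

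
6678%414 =54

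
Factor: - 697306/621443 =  - 2^1 * 17^1*20509^1*621443^ (- 1) 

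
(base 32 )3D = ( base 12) 91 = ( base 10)109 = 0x6d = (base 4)1231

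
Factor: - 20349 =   -  3^2*7^1*17^1*19^1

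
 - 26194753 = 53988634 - 80183387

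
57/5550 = 19/1850 = 0.01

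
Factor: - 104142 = - 2^1*3^1*17^1*1021^1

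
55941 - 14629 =41312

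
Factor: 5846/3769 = 2^1*37^1*79^1*3769^( - 1)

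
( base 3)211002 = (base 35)H1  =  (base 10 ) 596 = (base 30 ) JQ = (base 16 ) 254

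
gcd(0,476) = 476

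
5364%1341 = 0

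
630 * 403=253890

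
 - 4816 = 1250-6066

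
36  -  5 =31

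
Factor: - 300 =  - 2^2*3^1*5^2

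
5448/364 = 14 + 88/91 =14.97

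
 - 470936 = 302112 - 773048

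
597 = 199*3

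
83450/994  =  41725/497 =83.95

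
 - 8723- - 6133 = -2590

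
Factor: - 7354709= - 61^1 * 120569^1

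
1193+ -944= 249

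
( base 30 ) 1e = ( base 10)44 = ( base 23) 1L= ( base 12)38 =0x2c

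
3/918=1/306 = 0.00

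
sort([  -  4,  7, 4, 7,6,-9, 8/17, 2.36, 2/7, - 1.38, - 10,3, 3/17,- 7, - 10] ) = [-10,  -  10,-9, - 7, - 4, - 1.38, 3/17,2/7, 8/17, 2.36, 3, 4,6,7 , 7]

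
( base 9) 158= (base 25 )59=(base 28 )4M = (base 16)86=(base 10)134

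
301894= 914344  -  612450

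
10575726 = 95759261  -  85183535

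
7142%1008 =86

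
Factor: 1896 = 2^3* 3^1 * 79^1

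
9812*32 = 313984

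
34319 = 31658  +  2661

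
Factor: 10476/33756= 9/29 =3^2*29^( - 1)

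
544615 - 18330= 526285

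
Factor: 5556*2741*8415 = 128152001340 = 2^2*3^3*5^1*11^1 * 17^1*463^1*2741^1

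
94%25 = 19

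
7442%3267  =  908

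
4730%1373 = 611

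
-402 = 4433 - 4835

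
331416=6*55236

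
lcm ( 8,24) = 24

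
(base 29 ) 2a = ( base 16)44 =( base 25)2i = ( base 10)68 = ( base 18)3E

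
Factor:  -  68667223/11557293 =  - 3^( - 1)*11^ ( - 1)*23^ (-1)*15227^(-1)*68667223^1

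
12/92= 3/23 =0.13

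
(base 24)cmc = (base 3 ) 101020000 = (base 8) 16434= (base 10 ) 7452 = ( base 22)F8G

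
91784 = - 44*( - 2086) 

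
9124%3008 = 100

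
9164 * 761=6973804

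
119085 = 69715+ 49370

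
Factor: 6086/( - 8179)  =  -2^1*17^1*179^1*8179^( - 1 ) 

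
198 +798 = 996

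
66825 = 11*6075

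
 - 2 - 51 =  - 53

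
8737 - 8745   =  - 8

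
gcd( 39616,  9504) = 32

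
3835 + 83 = 3918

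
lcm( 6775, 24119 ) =602975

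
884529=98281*9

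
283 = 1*283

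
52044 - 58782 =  - 6738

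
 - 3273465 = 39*(  -  83935 )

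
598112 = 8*74764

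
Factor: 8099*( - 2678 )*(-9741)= 2^1 *3^1*7^1*13^2*17^1*89^1*103^1*191^1 = 211273737402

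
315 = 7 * 45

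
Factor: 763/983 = 7^1*109^1*983^( - 1)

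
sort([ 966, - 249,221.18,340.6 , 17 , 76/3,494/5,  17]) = [ - 249,  17, 17, 76/3, 494/5,221.18 , 340.6 , 966 ] 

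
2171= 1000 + 1171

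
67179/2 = 67179/2 = 33589.50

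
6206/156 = 3103/78 = 39.78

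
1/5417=1/5417= 0.00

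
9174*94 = 862356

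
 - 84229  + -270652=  - 354881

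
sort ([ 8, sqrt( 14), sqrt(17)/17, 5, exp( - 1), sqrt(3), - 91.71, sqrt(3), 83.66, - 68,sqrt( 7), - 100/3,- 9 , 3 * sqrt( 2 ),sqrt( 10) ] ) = [ - 91.71, -68, - 100/3 , - 9, sqrt (17)/17,  exp(-1), sqrt(3), sqrt( 3), sqrt( 7), sqrt( 10),sqrt( 14), 3*sqrt( 2), 5, 8, 83.66 ] 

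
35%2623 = 35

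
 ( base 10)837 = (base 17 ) 2f4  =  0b1101000101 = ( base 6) 3513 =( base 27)140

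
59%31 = 28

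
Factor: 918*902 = 2^2 * 3^3*11^1*17^1 * 41^1 = 828036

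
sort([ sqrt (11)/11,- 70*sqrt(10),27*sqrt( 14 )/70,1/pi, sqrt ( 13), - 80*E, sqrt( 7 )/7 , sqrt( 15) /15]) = [ - 70*sqrt( 10), - 80*E,sqrt(15 )/15, sqrt(11) /11, 1/pi,sqrt( 7) /7 , 27*sqrt(14)/70,sqrt( 13) ] 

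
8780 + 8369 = 17149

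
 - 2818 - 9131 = -11949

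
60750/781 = 60750/781  =  77.78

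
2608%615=148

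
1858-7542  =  -5684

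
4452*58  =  258216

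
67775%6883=5828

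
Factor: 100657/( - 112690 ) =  - 527/590 = - 2^( - 1) * 5^( - 1)*17^1*31^1 * 59^( - 1)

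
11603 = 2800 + 8803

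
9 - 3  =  6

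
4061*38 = 154318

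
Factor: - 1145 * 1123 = -1285835= - 5^1*229^1*1123^1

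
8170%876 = 286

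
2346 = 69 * 34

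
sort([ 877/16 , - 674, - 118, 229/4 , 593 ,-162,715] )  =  [ - 674, - 162,-118,877/16, 229/4,  593,715]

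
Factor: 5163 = 3^1*1721^1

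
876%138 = 48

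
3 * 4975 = 14925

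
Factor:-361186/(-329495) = 2^1*5^(-1)*7^1* 25799^1* 65899^(-1)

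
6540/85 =1308/17=76.94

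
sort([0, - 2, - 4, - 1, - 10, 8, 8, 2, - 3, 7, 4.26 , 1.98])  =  [ - 10,- 4 , - 3, - 2, - 1, 0,1.98  ,  2, 4.26, 7, 8, 8 ] 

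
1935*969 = 1875015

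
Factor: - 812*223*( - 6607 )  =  1196369132 = 2^2*7^1 * 29^1*223^1*6607^1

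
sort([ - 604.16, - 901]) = [ - 901,-604.16]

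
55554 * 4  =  222216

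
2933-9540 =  - 6607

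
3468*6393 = 22170924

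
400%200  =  0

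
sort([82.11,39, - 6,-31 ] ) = [  -  31 , - 6, 39,  82.11]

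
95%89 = 6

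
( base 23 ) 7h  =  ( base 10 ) 178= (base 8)262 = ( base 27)6G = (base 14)CA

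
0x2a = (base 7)60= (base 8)52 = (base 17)28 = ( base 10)42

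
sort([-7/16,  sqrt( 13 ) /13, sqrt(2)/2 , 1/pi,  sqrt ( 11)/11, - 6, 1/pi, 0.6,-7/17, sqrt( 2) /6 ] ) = [-6, - 7/16,-7/17, sqrt( 2)/6,sqrt(13) /13,sqrt( 11)/11,  1/pi,1/pi, 0.6, sqrt(2 )/2] 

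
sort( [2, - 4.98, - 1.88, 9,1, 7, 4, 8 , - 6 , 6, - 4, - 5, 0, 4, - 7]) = [ - 7, - 6, - 5,  -  4.98, -4, - 1.88, 0,  1,2, 4, 4,  6 , 7, 8, 9 ]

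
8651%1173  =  440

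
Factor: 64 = 2^6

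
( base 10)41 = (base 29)1c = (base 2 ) 101001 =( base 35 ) 16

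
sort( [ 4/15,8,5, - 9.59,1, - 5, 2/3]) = [ - 9.59, - 5,  4/15, 2/3, 1,  5,8] 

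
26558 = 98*271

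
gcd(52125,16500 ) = 375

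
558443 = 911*613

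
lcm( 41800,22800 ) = 250800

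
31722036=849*37364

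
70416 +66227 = 136643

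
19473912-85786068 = -66312156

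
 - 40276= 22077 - 62353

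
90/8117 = 90/8117 =0.01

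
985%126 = 103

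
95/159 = 95/159 = 0.60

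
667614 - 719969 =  - 52355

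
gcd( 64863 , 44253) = 9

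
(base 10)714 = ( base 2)1011001010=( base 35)KE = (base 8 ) 1312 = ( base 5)10324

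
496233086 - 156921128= 339311958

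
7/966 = 1/138 =0.01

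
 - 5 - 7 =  - 12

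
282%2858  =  282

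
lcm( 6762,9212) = 635628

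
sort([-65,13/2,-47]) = [-65,-47,13/2]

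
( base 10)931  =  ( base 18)2FD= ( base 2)1110100011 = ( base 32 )T3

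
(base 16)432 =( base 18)35C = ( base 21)293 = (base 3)1110210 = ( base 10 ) 1074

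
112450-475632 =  - 363182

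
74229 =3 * 24743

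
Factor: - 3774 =  -  2^1*3^1*17^1*37^1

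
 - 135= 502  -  637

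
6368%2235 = 1898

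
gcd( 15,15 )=15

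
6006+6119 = 12125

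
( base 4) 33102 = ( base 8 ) 1722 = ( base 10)978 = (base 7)2565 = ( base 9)1306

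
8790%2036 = 646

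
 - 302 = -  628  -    -  326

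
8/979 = 8/979 = 0.01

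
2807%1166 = 475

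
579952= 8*72494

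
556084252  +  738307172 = 1294391424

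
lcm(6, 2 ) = 6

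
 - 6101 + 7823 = 1722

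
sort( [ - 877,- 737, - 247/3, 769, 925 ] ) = [ - 877, - 737 ,-247/3, 769,925]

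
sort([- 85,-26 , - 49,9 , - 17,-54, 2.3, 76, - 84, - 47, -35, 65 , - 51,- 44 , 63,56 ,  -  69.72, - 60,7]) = [ - 85,-84,-69.72,-60, - 54, - 51, - 49,-47,  -  44, - 35,-26, - 17, 2.3, 7,  9,  56 , 63, 65,76]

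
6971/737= 6971/737 = 9.46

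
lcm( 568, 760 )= 53960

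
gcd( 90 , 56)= 2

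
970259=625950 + 344309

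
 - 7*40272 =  - 281904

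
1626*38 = 61788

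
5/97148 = 5/97148 = 0.00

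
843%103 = 19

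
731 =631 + 100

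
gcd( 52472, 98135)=1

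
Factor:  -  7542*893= - 6735006=- 2^1*3^2 * 19^1*47^1*419^1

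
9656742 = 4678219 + 4978523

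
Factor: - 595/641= -5^1*7^1*17^1*641^( - 1 )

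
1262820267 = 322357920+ 940462347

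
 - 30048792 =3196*(  -  9402 )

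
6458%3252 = 3206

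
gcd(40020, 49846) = 2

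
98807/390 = 98807/390 =253.35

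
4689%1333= 690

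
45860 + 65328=111188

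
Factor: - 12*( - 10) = 2^3*3^1*5^1 = 120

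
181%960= 181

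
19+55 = 74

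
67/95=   67/95 = 0.71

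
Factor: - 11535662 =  - 2^1 * 53^1 * 108827^1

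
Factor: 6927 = 3^1*2309^1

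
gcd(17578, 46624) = 94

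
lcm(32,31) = 992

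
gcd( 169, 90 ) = 1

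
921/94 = 921/94 = 9.80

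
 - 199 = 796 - 995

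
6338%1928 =554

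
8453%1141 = 466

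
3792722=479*7918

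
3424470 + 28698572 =32123042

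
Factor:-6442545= - 3^1*5^1*429503^1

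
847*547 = 463309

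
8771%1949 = 975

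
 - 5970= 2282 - 8252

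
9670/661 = 14+416/661 =14.63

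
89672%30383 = 28906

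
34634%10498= 3140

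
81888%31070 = 19748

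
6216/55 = 113+1/55 = 113.02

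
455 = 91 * 5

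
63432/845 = 63432/845 = 75.07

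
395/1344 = 395/1344= 0.29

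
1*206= 206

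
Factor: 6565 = 5^1 * 13^1 * 101^1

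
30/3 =10 = 10.00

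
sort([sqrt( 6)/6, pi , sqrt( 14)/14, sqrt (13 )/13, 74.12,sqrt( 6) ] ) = [ sqrt(14) /14,sqrt (13)/13, sqrt( 6)/6, sqrt( 6 ), pi,  74.12 ]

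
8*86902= 695216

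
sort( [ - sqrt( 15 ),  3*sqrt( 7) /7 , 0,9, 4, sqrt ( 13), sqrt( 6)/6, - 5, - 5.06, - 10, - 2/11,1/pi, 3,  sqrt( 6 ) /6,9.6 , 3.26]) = [ - 10, - 5.06, - 5, - sqrt( 15 ),-2/11 , 0,1/pi,sqrt( 6 ) /6,sqrt(6)/6,3*sqrt(7) /7, 3,3.26,sqrt( 13 ),4, 9, 9.6]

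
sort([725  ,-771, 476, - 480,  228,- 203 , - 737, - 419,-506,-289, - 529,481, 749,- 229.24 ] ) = [-771, - 737,-529, -506 , - 480,-419, - 289,-229.24,-203,228,476,  481,725, 749]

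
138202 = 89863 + 48339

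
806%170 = 126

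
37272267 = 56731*657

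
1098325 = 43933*25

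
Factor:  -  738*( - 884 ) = 652392= 2^3  *3^2*13^1*17^1*41^1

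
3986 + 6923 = 10909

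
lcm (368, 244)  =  22448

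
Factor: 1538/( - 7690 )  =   - 5^ (  -  1)   =  -1/5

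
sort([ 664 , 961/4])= [961/4,664]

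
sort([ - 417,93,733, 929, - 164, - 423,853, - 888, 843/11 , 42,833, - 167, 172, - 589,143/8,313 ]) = [-888,  -  589, - 423, - 417, - 167,  -  164,143/8,42,843/11,93  ,  172,313,733, 833, 853 , 929 ] 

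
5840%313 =206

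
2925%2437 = 488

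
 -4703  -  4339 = -9042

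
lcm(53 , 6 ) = 318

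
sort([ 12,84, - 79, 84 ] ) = [ - 79,12 , 84,84 ] 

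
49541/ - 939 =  - 53 + 226/939 = - 52.76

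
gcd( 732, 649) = 1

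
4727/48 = 4727/48  =  98.48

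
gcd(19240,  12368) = 8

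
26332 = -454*( - 58 )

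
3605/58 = 3605/58 = 62.16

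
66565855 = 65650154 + 915701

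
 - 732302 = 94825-827127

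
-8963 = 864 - 9827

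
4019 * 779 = 3130801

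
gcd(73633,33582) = 1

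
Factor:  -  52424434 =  - 2^1*26212217^1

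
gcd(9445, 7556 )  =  1889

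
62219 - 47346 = 14873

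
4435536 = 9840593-5405057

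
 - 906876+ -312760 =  - 1219636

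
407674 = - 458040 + 865714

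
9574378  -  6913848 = 2660530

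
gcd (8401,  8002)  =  1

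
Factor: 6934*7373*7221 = 2^1*3^1*29^1*73^1*83^1*101^1 * 3467^1 = 369169162422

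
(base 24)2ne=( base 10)1718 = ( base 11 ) 1322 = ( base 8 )3266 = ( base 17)5G1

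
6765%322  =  3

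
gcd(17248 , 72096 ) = 32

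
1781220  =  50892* 35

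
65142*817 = 53221014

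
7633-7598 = 35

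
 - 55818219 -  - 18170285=-37647934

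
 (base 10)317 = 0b100111101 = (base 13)1B5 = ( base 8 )475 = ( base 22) e9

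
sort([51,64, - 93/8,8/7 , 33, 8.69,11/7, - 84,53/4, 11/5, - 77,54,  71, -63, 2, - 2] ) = [ - 84, - 77  , -63, - 93/8 , - 2,8/7,11/7,2 , 11/5,8.69,53/4, 33,  51 , 54,64, 71 ]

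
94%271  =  94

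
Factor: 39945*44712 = 1786020840=2^3*3^6 * 5^1*23^1* 2663^1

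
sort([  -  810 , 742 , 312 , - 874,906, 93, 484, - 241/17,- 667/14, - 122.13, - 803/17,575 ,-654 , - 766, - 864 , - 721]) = [ - 874 , - 864 ,  -  810, - 766 , - 721, - 654,-122.13, - 667/14, - 803/17, - 241/17,93 , 312 , 484,575,  742, 906 ]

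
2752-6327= -3575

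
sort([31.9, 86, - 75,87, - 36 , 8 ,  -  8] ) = [-75,-36, - 8, 8, 31.9 , 86, 87]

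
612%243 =126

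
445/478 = 445/478 = 0.93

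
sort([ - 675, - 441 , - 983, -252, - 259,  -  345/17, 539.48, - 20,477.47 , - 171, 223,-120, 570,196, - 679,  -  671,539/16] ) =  [ - 983, - 679 , - 675, - 671, - 441, - 259, - 252, - 171, - 120, - 345/17 ,- 20, 539/16,196, 223,  477.47,  539.48, 570 ] 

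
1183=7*169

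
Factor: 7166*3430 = 24579380 = 2^2*5^1*7^3*3583^1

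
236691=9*26299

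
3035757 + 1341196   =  4376953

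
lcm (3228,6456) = 6456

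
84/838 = 42/419 = 0.10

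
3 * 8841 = 26523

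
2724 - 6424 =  - 3700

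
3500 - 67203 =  - 63703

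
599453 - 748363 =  - 148910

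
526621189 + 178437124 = 705058313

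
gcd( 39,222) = 3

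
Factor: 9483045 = 3^1  *5^1*11^1*13^1*4421^1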